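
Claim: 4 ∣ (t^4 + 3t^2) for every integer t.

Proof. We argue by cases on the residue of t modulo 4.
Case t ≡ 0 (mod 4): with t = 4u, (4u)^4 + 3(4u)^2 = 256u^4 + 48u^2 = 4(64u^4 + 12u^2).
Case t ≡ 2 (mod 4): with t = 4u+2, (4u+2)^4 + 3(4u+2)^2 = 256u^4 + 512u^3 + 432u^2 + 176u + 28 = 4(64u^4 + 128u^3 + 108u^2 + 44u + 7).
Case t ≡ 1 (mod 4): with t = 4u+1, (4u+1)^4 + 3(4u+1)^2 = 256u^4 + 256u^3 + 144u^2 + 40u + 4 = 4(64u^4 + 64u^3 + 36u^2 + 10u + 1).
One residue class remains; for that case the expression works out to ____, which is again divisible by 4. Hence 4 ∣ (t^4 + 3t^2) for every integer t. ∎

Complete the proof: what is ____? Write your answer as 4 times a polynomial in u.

Only t ≡ 3 (mod 4) is unaccounted for. Put t = 4u+3:
(4u+3)^4 + 3(4u+3)^2 expands to 256u^4 + 768u^3 + 912u^2 + 504u + 108,
and factoring out 4 leaves 4(64u^4 + 192u^3 + 228u^2 + 126u + 27).

4(64u^4 + 192u^3 + 228u^2 + 126u + 27)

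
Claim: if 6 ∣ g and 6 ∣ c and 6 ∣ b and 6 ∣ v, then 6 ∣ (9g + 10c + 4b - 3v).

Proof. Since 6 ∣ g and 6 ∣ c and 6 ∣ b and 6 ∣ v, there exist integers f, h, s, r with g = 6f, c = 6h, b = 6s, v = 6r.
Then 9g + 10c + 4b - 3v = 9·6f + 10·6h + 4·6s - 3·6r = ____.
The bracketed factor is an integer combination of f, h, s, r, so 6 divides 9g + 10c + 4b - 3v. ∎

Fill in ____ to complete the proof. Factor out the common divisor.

Each term has a factor of 6: 9·6f + 10·6h + 4·6s - 3·6r = 6·(9f + 10h - 3r + 4s).
Since 9f + 10h - 3r + 4s is an integer, 6 ∣ (9g + 10c + 4b - 3v).

6(9f + 10h - 3r + 4s)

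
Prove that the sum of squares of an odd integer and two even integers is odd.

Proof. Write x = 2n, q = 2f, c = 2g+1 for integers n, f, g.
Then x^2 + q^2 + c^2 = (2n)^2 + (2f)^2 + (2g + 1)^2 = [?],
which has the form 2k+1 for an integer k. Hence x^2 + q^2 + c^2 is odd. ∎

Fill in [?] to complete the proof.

2(2f^2 + 2g^2 + 2g + 2n^2) + 1

Expanding: (2n)^2 + (2f)^2 + (2g + 1)^2 = 4f^2 + 4g^2 + 4g + 4n^2 + 1.
Every term except the constant is even, so this is 2(2f^2 + 2g^2 + 2g + 2n^2) + 1,
and 2f^2 + 2g^2 + 2g + 2n^2 ∈ ℤ gives the required form.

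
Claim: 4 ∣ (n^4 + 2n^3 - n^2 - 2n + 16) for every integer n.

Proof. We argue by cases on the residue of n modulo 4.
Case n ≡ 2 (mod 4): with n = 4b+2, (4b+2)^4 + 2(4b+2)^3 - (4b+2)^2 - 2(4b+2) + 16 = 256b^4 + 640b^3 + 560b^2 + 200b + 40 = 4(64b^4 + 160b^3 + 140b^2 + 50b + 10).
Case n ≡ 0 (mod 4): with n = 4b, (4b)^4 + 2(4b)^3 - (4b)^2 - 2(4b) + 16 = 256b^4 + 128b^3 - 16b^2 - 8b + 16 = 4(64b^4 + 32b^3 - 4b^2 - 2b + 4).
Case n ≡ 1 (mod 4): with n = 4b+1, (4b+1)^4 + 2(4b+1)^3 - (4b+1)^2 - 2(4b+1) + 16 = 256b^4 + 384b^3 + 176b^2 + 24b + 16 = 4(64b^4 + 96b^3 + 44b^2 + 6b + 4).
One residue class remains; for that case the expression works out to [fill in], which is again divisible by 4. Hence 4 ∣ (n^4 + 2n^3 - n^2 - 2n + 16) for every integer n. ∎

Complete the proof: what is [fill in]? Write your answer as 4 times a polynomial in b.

The residues treated are {2, 0, 1}, so the missing case is n ≡ 3 (mod 4); write n = 4b+3.
Then (4b+3)^4 + 2(4b+3)^3 - (4b+3)^2 - 2(4b+3) + 16 = 256b^4 + 896b^3 + 1136b^2 + 616b + 136 = 4(64b^4 + 224b^3 + 284b^2 + 154b + 34).

4(64b^4 + 224b^3 + 284b^2 + 154b + 34)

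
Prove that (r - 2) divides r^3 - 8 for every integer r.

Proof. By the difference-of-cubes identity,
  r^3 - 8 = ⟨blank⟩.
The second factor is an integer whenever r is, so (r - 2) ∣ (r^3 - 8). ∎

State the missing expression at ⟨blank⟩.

(r - 2)(r^2 + 2r + 4)

a^3 - b^3 = (a - b)(a^2 + ab + b^2). With a = r, b = 2:
r^3 - 8 = (r - 2)(r^2 + 2r + 4).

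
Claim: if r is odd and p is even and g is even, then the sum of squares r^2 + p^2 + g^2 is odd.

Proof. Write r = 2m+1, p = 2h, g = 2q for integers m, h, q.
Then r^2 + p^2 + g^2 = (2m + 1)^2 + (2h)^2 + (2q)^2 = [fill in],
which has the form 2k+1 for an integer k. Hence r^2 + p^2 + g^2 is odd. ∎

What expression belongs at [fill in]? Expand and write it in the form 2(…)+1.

2(2h^2 + 2m^2 + 2m + 2q^2) + 1

Expanding: (2m + 1)^2 + (2h)^2 + (2q)^2 = 4h^2 + 4m^2 + 4m + 4q^2 + 1.
Every term except the constant is even, so this is 2(2h^2 + 2m^2 + 2m + 2q^2) + 1,
and 2h^2 + 2m^2 + 2m + 2q^2 ∈ ℤ gives the required form.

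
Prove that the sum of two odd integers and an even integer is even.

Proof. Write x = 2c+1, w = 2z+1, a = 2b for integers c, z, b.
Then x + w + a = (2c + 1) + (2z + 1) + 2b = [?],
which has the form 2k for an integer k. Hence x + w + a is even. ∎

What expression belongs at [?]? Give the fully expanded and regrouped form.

(2c + 1) + (2z + 1) + 2b = 2b + 2c + 2z + 2
= 2(b + c + z + 1).
Since b + c + z + 1 is an integer, the sum is of the form 2k for an integer k.

2(b + c + z + 1)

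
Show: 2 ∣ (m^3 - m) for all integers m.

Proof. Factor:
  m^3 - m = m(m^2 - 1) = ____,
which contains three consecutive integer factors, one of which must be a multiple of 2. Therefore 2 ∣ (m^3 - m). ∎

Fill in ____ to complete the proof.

(m - 1)m(m + 1)

m(m^2 - 1) = m(m - 1)(m + 1) = (m - 1)m(m + 1).
These three factors are consecutive integers, so their product is divisible by 2.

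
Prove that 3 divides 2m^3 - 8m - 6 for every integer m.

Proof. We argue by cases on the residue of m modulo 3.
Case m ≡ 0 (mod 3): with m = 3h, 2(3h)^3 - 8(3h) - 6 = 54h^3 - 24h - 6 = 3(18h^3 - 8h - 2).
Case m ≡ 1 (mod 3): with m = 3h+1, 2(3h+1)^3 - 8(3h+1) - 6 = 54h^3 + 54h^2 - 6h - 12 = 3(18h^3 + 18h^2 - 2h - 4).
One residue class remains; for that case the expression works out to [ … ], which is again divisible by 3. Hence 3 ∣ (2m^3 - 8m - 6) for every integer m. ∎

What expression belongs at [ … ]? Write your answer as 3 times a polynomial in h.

3(18h^3 + 36h^2 + 16h - 2)

The residues treated are {0, 1}, so the missing case is m ≡ 2 (mod 3); write m = 3h+2.
Then 2(3h+2)^3 - 8(3h+2) - 6 = 54h^3 + 108h^2 + 48h - 6 = 3(18h^3 + 36h^2 + 16h - 2).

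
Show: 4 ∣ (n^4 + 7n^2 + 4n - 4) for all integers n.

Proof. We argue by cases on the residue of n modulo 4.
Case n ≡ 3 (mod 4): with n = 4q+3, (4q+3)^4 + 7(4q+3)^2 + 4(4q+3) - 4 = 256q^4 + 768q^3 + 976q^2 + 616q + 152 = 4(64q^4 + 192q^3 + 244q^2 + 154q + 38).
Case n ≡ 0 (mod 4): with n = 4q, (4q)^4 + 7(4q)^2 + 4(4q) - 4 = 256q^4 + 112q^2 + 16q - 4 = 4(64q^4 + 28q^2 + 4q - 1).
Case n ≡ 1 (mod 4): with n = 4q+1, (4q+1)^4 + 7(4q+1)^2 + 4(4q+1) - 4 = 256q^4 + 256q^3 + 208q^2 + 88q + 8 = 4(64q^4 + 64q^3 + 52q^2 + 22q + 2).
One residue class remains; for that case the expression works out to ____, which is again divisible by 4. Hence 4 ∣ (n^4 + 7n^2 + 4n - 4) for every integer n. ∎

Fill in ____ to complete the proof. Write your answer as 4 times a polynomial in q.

The residues treated are {3, 0, 1}, so the missing case is n ≡ 2 (mod 4); write n = 4q+2.
Then (4q+2)^4 + 7(4q+2)^2 + 4(4q+2) - 4 = 256q^4 + 512q^3 + 496q^2 + 256q + 48 = 4(64q^4 + 128q^3 + 124q^2 + 64q + 12).

4(64q^4 + 128q^3 + 124q^2 + 64q + 12)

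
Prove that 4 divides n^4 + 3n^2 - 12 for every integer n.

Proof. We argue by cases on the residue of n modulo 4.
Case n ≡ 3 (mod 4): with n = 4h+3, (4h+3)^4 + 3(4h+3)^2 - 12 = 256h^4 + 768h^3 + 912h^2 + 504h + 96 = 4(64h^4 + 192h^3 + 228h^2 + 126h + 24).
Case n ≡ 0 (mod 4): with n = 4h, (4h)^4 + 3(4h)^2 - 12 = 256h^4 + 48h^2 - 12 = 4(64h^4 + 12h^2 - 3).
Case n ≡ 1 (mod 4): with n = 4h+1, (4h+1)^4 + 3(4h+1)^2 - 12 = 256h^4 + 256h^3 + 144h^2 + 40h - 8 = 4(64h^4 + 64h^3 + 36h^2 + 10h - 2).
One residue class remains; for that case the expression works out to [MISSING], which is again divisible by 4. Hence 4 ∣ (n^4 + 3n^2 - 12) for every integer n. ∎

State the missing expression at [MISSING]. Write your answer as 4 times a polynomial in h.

4(64h^4 + 128h^3 + 108h^2 + 44h + 4)

The residues treated are {3, 0, 1}, so the missing case is n ≡ 2 (mod 4); write n = 4h+2.
Then (4h+2)^4 + 3(4h+2)^2 - 12 = 256h^4 + 512h^3 + 432h^2 + 176h + 16 = 4(64h^4 + 128h^3 + 108h^2 + 44h + 4).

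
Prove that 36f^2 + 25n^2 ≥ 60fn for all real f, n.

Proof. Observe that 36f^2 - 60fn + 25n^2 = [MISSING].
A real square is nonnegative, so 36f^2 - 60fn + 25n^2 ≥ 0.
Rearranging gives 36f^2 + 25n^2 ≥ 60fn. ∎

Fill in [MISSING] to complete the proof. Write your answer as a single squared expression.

(6f - 5n)^2

36f^2 - 60fn + 25n^2 is a perfect-square trinomial: the outer terms are (6f)^2 and (5n)^2, and the cross term is -2·6f·5n.
So 36f^2 - 60fn + 25n^2 = (6f - 5n)^2 ≥ 0.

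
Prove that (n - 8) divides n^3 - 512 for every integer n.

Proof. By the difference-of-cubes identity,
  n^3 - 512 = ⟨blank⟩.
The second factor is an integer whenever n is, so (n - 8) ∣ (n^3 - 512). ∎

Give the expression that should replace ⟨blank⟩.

a^3 - b^3 = (a - b)(a^2 + ab + b^2). With a = n, b = 8:
n^3 - 512 = (n - 8)(n^2 + 8n + 64).

(n - 8)(n^2 + 8n + 64)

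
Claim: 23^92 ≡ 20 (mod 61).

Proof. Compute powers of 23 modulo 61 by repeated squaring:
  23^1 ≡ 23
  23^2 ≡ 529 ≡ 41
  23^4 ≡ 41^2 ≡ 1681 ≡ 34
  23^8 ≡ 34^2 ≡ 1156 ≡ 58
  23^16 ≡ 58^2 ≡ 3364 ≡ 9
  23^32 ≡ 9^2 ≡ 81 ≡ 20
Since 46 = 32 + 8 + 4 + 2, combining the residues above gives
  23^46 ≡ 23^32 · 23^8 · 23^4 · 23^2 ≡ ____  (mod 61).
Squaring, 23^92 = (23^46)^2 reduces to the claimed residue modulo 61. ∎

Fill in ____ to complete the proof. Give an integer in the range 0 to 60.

23^32 · 23^8 · 23^4 · 23^2 ≡ 20 · 58 · 34 · 41 = 1617040.
1617040 mod 61 = 52, so 23^46 ≡ 52 (mod 61).

52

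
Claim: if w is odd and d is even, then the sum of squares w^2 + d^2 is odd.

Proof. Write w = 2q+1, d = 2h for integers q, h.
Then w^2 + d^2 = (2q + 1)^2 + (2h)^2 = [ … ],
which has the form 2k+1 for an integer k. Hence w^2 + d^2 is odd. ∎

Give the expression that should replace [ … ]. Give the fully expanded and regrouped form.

2(2h^2 + 2q^2 + 2q) + 1

Expanding: (2q + 1)^2 + (2h)^2 = 4h^2 + 4q^2 + 4q + 1.
Every term except the constant is even, so this is 2(2h^2 + 2q^2 + 2q) + 1,
and 2h^2 + 2q^2 + 2q ∈ ℤ gives the required form.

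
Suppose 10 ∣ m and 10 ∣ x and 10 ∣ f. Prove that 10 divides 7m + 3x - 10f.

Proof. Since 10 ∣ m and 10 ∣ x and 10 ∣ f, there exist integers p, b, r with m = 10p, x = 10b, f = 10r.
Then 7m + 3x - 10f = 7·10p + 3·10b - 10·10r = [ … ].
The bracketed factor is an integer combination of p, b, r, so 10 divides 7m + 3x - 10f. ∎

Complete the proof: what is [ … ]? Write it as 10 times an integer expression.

10(3b + 7p - 10r)

Pull the common 10 out of every term: 7·10p + 3·10b - 10·10r = 10(3b + 7p - 10r).
3b + 7p - 10r is an integer, which exhibits the divisibility.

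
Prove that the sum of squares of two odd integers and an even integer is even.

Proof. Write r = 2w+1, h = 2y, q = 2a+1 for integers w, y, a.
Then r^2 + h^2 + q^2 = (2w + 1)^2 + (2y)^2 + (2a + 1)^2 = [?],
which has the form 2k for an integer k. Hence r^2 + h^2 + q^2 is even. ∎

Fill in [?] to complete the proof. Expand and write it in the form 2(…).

2(2a^2 + 2a + 2w^2 + 2w + 2y^2 + 1)

(2w + 1)^2 + (2y)^2 + (2a + 1)^2 = 4a^2 + 4a + 4w^2 + 4w + 4y^2 + 2
= 2(2a^2 + 2a + 2w^2 + 2w + 2y^2 + 1).
Since 2a^2 + 2a + 2w^2 + 2w + 2y^2 + 1 is an integer, the sum of squares is of the form 2k for an integer k.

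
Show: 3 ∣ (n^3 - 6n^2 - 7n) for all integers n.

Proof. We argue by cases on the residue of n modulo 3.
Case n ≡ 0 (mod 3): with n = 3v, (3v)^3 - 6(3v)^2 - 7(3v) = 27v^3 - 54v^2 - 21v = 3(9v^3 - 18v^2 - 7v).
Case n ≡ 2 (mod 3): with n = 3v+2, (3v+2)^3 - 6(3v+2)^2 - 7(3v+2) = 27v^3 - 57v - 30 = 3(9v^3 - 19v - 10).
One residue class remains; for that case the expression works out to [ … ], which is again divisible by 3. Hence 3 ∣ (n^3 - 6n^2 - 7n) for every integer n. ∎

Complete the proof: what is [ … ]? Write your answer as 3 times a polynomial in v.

The residues treated are {0, 2}, so the missing case is n ≡ 1 (mod 3); write n = 3v+1.
Then (3v+1)^3 - 6(3v+1)^2 - 7(3v+1) = 27v^3 - 27v^2 - 48v - 12 = 3(9v^3 - 9v^2 - 16v - 4).

3(9v^3 - 9v^2 - 16v - 4)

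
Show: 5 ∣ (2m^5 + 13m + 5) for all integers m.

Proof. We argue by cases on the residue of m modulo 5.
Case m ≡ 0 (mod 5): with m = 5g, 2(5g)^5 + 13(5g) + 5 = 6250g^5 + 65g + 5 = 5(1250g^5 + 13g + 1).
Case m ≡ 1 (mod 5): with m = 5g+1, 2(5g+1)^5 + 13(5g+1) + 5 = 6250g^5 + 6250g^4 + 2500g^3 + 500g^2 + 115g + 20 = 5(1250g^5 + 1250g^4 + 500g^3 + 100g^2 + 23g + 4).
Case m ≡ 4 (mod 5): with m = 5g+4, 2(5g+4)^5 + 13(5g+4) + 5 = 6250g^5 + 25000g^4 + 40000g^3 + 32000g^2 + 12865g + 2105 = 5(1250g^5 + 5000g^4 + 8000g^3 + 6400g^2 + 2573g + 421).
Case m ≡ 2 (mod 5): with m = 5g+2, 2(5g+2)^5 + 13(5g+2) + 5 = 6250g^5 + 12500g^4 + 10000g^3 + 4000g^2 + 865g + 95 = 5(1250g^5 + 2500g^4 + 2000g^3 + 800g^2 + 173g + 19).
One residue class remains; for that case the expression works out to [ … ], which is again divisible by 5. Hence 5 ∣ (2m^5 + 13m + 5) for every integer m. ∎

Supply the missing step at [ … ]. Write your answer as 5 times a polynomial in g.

5(1250g^5 + 3750g^4 + 4500g^3 + 2700g^2 + 823g + 106)

Only m ≡ 3 (mod 5) is unaccounted for. Put m = 5g+3:
2(5g+3)^5 + 13(5g+3) + 5 expands to 6250g^5 + 18750g^4 + 22500g^3 + 13500g^2 + 4115g + 530,
and factoring out 5 leaves 5(1250g^5 + 3750g^4 + 4500g^3 + 2700g^2 + 823g + 106).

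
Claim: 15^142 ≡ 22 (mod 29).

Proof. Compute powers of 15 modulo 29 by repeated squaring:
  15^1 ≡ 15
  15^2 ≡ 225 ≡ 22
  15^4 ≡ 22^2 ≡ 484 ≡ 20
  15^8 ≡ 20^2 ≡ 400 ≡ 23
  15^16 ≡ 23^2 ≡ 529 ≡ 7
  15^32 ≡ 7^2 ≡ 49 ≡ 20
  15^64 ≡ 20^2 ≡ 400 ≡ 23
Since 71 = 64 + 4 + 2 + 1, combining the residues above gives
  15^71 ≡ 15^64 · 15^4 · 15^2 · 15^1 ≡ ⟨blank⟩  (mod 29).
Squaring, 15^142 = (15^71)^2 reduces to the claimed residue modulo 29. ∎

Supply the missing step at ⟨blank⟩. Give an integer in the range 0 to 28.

14

15^64 · 15^4 · 15^2 · 15^1 ≡ 23 · 20 · 22 · 15 = 151800.
151800 mod 29 = 14, so 15^71 ≡ 14 (mod 29).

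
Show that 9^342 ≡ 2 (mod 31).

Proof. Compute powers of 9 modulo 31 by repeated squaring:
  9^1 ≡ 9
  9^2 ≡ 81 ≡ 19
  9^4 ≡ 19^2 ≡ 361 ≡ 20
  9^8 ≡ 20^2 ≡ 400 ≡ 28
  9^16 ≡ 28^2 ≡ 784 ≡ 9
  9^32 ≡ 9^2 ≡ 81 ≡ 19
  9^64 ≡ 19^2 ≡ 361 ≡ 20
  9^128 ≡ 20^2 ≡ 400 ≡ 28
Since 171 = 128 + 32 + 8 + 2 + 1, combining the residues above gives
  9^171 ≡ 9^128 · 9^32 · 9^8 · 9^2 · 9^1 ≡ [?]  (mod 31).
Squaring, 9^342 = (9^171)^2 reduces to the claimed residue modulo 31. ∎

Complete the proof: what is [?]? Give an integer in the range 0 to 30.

9^128 · 9^32 · 9^8 · 9^2 · 9^1 ≡ 28 · 19 · 28 · 19 · 9 = 2547216.
2547216 mod 31 = 8, so 9^171 ≡ 8 (mod 31).

8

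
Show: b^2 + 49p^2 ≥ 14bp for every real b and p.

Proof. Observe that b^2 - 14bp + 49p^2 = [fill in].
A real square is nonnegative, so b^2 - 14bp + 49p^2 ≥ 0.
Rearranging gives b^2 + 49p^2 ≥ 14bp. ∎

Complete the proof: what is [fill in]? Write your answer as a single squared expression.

(b - 7p)^2

b^2 - 14bp + 49p^2 is a perfect-square trinomial: the outer terms are (b)^2 and (7p)^2, and the cross term is -2·b·7p.
So b^2 - 14bp + 49p^2 = (b - 7p)^2 ≥ 0.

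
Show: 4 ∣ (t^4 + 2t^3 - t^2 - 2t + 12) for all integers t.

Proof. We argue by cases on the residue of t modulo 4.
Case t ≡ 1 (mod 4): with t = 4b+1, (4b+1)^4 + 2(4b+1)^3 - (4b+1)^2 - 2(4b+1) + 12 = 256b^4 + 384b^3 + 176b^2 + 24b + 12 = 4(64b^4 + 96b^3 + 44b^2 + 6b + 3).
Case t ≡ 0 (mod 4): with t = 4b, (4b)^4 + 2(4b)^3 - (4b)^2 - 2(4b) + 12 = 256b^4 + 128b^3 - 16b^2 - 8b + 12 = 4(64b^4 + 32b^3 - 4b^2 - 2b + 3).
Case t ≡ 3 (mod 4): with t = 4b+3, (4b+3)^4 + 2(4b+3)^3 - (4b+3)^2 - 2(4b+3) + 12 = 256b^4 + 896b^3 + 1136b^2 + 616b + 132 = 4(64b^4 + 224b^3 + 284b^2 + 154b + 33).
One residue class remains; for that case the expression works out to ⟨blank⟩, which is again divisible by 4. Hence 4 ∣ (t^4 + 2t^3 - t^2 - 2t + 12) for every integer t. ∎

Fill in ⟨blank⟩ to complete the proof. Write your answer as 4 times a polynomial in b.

The residues treated are {1, 0, 3}, so the missing case is t ≡ 2 (mod 4); write t = 4b+2.
Then (4b+2)^4 + 2(4b+2)^3 - (4b+2)^2 - 2(4b+2) + 12 = 256b^4 + 640b^3 + 560b^2 + 200b + 36 = 4(64b^4 + 160b^3 + 140b^2 + 50b + 9).

4(64b^4 + 160b^3 + 140b^2 + 50b + 9)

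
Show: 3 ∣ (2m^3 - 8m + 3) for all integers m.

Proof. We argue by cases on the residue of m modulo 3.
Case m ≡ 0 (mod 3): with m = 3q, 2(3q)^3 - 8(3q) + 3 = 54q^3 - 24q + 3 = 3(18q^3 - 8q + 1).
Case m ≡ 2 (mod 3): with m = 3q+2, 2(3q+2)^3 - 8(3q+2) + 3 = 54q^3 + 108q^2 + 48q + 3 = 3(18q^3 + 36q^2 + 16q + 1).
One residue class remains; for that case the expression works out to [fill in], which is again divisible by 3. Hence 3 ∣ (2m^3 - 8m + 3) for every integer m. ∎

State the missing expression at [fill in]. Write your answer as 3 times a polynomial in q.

3(18q^3 + 18q^2 - 2q - 1)

The residues treated are {0, 2}, so the missing case is m ≡ 1 (mod 3); write m = 3q+1.
Then 2(3q+1)^3 - 8(3q+1) + 3 = 54q^3 + 54q^2 - 6q - 3 = 3(18q^3 + 18q^2 - 2q - 1).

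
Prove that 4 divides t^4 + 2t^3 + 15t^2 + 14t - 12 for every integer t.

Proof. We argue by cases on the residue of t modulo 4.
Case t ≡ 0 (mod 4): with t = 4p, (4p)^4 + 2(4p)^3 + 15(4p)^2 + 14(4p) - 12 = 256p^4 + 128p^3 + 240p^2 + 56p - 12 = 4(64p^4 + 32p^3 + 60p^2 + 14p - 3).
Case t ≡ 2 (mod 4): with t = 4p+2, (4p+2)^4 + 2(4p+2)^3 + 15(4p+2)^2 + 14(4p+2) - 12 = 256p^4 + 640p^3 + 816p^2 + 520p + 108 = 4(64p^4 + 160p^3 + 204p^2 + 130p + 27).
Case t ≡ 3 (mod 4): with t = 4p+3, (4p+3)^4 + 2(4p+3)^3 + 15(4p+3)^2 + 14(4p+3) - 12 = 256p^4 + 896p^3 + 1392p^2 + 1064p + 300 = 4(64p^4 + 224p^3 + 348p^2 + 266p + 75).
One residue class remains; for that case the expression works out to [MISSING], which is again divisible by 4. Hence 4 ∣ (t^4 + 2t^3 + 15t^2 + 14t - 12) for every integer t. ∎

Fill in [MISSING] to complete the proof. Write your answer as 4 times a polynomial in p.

4(64p^4 + 96p^3 + 108p^2 + 54p + 5)

The residues treated are {0, 2, 3}, so the missing case is t ≡ 1 (mod 4); write t = 4p+1.
Then (4p+1)^4 + 2(4p+1)^3 + 15(4p+1)^2 + 14(4p+1) - 12 = 256p^4 + 384p^3 + 432p^2 + 216p + 20 = 4(64p^4 + 96p^3 + 108p^2 + 54p + 5).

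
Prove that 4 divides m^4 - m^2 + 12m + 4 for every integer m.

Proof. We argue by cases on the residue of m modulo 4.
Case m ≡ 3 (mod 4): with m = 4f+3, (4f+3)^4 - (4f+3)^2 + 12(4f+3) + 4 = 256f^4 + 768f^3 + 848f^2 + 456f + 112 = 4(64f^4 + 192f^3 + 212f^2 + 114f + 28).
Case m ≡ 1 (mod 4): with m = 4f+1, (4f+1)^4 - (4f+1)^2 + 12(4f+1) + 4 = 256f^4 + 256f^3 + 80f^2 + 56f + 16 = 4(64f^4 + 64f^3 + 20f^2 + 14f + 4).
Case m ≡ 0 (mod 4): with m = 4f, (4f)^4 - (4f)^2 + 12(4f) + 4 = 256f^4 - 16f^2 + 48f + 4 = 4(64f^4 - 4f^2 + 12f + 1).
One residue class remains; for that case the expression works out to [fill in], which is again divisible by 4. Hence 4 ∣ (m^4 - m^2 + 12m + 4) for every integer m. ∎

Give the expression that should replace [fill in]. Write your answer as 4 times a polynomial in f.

Only m ≡ 2 (mod 4) is unaccounted for. Put m = 4f+2:
(4f+2)^4 - (4f+2)^2 + 12(4f+2) + 4 expands to 256f^4 + 512f^3 + 368f^2 + 160f + 40,
and factoring out 4 leaves 4(64f^4 + 128f^3 + 92f^2 + 40f + 10).

4(64f^4 + 128f^3 + 92f^2 + 40f + 10)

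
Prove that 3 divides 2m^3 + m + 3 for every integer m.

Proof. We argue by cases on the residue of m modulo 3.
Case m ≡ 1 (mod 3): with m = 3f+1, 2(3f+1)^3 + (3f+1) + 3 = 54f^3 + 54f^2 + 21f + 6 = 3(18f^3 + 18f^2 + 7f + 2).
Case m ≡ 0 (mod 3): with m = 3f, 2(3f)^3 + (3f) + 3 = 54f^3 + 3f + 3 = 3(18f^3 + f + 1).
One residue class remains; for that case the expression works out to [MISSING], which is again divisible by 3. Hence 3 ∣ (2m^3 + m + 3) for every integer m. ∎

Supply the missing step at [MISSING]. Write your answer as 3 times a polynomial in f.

Only m ≡ 2 (mod 3) is unaccounted for. Put m = 3f+2:
2(3f+2)^3 + (3f+2) + 3 expands to 54f^3 + 108f^2 + 75f + 21,
and factoring out 3 leaves 3(18f^3 + 36f^2 + 25f + 7).

3(18f^3 + 36f^2 + 25f + 7)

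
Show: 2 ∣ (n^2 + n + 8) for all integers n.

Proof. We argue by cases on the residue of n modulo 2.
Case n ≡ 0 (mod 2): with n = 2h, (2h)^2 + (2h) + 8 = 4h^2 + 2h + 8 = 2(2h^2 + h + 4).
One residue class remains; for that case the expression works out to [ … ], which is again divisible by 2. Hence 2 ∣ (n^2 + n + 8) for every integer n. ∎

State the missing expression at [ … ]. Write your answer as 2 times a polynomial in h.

The residues treated are {0}, so the missing case is n ≡ 1 (mod 2); write n = 2h+1.
Then (2h+1)^2 + (2h+1) + 8 = 4h^2 + 6h + 10 = 2(2h^2 + 3h + 5).

2(2h^2 + 3h + 5)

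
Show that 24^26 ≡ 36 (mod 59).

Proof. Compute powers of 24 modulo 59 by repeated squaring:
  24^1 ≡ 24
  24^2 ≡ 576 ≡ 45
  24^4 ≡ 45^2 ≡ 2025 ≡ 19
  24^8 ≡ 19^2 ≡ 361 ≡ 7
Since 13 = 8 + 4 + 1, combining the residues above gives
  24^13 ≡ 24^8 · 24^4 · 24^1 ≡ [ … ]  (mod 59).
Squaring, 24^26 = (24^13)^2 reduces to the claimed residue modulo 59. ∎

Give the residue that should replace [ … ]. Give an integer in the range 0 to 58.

Multiply the listed residues: 7 · 19 · 24 = 133 → 3192.
Reducing modulo 59: 3192 = 54·59 + 6, so 24^13 ≡ 6.

6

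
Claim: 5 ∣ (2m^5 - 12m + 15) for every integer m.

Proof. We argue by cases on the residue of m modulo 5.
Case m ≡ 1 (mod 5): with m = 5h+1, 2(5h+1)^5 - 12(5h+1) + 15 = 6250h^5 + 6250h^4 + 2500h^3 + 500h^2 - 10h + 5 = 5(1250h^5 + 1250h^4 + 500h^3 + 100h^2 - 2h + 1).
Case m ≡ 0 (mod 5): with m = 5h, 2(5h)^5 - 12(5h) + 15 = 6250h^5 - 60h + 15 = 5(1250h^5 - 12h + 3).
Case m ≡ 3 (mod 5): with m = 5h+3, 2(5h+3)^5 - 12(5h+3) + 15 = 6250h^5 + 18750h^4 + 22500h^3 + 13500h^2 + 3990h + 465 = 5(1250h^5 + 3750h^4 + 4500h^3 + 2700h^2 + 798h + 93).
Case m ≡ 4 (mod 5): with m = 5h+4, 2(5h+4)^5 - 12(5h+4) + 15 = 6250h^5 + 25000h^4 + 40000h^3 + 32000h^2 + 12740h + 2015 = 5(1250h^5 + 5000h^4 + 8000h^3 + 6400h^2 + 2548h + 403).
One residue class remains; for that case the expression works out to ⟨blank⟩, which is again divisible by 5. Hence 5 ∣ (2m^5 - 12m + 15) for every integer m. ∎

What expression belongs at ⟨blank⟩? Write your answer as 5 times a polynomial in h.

Only m ≡ 2 (mod 5) is unaccounted for. Put m = 5h+2:
2(5h+2)^5 - 12(5h+2) + 15 expands to 6250h^5 + 12500h^4 + 10000h^3 + 4000h^2 + 740h + 55,
and factoring out 5 leaves 5(1250h^5 + 2500h^4 + 2000h^3 + 800h^2 + 148h + 11).

5(1250h^5 + 2500h^4 + 2000h^3 + 800h^2 + 148h + 11)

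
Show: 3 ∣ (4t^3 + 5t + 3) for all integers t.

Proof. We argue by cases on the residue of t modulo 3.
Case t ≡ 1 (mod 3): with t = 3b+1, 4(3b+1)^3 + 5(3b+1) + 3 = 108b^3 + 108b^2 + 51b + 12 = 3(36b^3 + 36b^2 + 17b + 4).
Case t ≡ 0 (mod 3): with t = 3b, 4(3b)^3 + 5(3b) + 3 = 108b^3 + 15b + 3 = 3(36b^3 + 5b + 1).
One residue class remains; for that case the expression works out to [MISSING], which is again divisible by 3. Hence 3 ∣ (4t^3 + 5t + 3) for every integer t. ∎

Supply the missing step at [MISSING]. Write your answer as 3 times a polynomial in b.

3(36b^3 + 72b^2 + 53b + 15)

Only t ≡ 2 (mod 3) is unaccounted for. Put t = 3b+2:
4(3b+2)^3 + 5(3b+2) + 3 expands to 108b^3 + 216b^2 + 159b + 45,
and factoring out 3 leaves 3(36b^3 + 72b^2 + 53b + 15).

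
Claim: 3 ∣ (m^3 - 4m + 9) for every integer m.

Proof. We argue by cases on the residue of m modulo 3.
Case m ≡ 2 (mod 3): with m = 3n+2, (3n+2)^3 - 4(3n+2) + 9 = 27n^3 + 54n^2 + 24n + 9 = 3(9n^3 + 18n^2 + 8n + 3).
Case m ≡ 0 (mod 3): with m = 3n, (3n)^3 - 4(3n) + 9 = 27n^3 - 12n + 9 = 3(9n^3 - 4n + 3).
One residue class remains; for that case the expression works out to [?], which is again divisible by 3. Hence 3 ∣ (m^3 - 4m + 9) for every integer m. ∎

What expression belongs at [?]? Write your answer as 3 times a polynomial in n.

The residues treated are {2, 0}, so the missing case is m ≡ 1 (mod 3); write m = 3n+1.
Then (3n+1)^3 - 4(3n+1) + 9 = 27n^3 + 27n^2 - 3n + 6 = 3(9n^3 + 9n^2 - n + 2).

3(9n^3 + 9n^2 - n + 2)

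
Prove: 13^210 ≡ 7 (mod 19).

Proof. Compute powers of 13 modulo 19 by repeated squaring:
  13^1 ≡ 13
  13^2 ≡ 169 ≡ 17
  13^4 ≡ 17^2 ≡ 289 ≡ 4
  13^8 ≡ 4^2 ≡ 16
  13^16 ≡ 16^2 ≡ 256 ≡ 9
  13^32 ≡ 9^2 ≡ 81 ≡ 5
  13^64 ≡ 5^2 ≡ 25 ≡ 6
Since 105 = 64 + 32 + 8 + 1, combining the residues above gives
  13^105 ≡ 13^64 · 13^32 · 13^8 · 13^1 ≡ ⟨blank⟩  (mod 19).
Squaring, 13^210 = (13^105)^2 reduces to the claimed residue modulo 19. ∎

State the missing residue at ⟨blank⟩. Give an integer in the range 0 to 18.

Multiply the listed residues: 6 · 5 · 16 · 13 = 30 → 480 → 6240.
Reducing modulo 19: 6240 = 328·19 + 8, so 13^105 ≡ 8.

8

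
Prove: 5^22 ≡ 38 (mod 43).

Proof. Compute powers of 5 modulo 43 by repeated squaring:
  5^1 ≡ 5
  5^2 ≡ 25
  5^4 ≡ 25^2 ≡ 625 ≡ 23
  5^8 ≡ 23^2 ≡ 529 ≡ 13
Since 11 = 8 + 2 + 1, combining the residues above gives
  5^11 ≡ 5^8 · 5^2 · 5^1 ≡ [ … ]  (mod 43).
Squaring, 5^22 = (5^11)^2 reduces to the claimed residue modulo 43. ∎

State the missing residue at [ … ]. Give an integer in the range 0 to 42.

34

Multiply the listed residues: 13 · 25 · 5 = 325 → 1625.
Reducing modulo 43: 1625 = 37·43 + 34, so 5^11 ≡ 34.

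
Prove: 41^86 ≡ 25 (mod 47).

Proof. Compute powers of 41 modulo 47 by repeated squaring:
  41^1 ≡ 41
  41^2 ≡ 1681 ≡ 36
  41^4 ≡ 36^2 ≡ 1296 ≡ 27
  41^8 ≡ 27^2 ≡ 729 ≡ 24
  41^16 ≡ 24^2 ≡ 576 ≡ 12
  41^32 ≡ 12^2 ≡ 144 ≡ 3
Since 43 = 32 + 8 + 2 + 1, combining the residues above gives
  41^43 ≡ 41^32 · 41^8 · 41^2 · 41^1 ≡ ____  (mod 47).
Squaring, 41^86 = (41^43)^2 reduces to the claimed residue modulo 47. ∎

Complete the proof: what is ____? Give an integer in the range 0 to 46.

Multiply the listed residues: 3 · 24 · 36 · 41 = 72 → 2592 → 106272.
Reducing modulo 47: 106272 = 2261·47 + 5, so 41^43 ≡ 5.

5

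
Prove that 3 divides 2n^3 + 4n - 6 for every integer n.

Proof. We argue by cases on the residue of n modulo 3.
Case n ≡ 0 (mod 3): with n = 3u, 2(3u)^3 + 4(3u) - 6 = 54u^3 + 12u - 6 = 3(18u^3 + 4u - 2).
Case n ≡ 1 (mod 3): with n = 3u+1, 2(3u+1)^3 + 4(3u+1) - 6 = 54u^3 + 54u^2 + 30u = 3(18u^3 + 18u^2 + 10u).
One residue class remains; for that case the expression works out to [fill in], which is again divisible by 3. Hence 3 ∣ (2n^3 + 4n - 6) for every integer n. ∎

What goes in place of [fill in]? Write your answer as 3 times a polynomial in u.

3(18u^3 + 36u^2 + 28u + 6)

The residues treated are {0, 1}, so the missing case is n ≡ 2 (mod 3); write n = 3u+2.
Then 2(3u+2)^3 + 4(3u+2) - 6 = 54u^3 + 108u^2 + 84u + 18 = 3(18u^3 + 36u^2 + 28u + 6).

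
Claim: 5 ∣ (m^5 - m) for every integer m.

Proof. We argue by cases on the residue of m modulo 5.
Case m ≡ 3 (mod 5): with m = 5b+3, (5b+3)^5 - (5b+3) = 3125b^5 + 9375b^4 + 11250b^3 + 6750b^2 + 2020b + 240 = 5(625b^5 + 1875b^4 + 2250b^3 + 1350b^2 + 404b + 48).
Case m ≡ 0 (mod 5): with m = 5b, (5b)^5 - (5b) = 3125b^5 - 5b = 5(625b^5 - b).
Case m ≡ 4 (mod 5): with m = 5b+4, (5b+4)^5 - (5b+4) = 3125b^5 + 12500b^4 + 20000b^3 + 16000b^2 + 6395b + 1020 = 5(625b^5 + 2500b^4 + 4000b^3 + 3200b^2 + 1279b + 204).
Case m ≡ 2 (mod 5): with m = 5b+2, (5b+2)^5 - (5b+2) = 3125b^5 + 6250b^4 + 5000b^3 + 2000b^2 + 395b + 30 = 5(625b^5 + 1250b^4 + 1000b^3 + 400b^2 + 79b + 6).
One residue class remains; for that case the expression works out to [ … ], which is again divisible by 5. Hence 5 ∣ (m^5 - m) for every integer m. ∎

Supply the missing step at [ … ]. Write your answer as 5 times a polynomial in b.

5(625b^5 + 625b^4 + 250b^3 + 50b^2 + 4b)

Only m ≡ 1 (mod 5) is unaccounted for. Put m = 5b+1:
(5b+1)^5 - (5b+1) expands to 3125b^5 + 3125b^4 + 1250b^3 + 250b^2 + 20b,
and factoring out 5 leaves 5(625b^5 + 625b^4 + 250b^3 + 50b^2 + 4b).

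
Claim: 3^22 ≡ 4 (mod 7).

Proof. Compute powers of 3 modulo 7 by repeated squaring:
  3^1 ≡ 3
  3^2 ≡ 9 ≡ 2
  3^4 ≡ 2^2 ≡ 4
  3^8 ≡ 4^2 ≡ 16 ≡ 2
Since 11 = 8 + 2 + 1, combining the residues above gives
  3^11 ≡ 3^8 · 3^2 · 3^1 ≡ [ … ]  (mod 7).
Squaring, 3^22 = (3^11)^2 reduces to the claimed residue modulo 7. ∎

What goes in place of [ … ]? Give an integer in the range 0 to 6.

5

3^8 · 3^2 · 3^1 ≡ 2 · 2 · 3 = 12.
12 mod 7 = 5, so 3^11 ≡ 5 (mod 7).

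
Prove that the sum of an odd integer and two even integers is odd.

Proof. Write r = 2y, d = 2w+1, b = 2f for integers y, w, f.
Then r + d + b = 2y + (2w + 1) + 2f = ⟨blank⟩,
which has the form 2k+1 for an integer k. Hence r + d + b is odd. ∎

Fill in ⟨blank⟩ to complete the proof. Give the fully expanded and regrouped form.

2(f + w + y) + 1

Expanding: 2y + (2w + 1) + 2f = 2f + 2w + 2y + 1.
Every term except the constant is even, so this is 2(f + w + y) + 1,
and f + w + y ∈ ℤ gives the required form.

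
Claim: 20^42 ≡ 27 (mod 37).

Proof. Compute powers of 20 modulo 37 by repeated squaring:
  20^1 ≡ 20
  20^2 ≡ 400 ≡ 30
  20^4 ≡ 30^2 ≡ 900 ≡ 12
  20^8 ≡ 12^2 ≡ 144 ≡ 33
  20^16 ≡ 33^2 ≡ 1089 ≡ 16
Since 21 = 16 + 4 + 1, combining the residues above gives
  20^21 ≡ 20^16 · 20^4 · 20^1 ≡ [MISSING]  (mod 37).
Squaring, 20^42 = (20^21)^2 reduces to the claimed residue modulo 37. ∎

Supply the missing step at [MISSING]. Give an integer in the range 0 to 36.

20^16 · 20^4 · 20^1 ≡ 16 · 12 · 20 = 3840.
3840 mod 37 = 29, so 20^21 ≡ 29 (mod 37).

29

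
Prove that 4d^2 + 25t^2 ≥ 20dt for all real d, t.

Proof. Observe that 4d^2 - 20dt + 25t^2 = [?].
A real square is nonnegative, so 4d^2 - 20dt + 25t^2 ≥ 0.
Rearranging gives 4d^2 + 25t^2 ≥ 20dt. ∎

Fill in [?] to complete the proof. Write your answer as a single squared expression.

(2d - 5t)^2

4d^2 - 20dt + 25t^2 is a perfect-square trinomial: the outer terms are (2d)^2 and (5t)^2, and the cross term is -2·2d·5t.
So 4d^2 - 20dt + 25t^2 = (2d - 5t)^2 ≥ 0.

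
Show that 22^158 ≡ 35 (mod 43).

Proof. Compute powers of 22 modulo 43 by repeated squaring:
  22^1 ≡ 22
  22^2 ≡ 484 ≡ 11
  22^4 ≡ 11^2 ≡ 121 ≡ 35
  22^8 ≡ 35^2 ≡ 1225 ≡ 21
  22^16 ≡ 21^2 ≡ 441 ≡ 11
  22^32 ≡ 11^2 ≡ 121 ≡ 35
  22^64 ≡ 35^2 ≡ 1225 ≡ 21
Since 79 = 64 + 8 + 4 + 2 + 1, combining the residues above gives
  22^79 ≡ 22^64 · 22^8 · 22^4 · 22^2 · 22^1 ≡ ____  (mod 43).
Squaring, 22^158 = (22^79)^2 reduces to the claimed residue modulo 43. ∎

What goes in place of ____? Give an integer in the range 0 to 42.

22^64 · 22^8 · 22^4 · 22^2 · 22^1 ≡ 21 · 21 · 35 · 11 · 22 = 3735270.
3735270 mod 43 = 32, so 22^79 ≡ 32 (mod 43).

32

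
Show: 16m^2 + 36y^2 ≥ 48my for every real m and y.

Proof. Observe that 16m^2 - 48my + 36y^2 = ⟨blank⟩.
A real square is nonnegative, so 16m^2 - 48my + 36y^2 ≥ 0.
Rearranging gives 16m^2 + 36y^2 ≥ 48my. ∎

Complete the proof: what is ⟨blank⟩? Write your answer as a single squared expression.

(4m - 6y)^2

16m^2 - 48my + 36y^2 is a perfect-square trinomial: the outer terms are (4m)^2 and (6y)^2, and the cross term is -2·4m·6y.
So 16m^2 - 48my + 36y^2 = (4m - 6y)^2 ≥ 0.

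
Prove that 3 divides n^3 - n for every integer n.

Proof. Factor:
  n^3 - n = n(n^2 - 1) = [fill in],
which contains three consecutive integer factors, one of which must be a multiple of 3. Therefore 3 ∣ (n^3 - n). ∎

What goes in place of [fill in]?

(n - 1)n(n + 1)

n(n^2 - 1) = n(n - 1)(n + 1) = (n - 1)n(n + 1).
These three factors are consecutive integers, so their product is divisible by 3.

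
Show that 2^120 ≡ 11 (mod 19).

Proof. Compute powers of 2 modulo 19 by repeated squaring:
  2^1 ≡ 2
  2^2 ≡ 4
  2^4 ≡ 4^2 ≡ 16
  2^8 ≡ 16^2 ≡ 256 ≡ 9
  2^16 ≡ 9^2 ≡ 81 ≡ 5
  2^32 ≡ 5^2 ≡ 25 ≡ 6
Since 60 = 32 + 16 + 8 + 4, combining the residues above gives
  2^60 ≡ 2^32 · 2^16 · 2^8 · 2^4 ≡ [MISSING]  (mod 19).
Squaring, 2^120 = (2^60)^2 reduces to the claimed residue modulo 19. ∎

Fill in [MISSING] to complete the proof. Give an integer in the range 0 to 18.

7

2^32 · 2^16 · 2^8 · 2^4 ≡ 6 · 5 · 9 · 16 = 4320.
4320 mod 19 = 7, so 2^60 ≡ 7 (mod 19).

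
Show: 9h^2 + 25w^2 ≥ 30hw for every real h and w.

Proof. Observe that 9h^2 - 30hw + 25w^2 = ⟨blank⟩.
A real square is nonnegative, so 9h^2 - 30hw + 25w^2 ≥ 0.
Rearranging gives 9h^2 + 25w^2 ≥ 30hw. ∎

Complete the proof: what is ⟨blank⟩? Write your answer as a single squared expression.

(3h - 5w)^2

9h^2 - 30hw + 25w^2 is a perfect-square trinomial: the outer terms are (3h)^2 and (5w)^2, and the cross term is -2·3h·5w.
So 9h^2 - 30hw + 25w^2 = (3h - 5w)^2 ≥ 0.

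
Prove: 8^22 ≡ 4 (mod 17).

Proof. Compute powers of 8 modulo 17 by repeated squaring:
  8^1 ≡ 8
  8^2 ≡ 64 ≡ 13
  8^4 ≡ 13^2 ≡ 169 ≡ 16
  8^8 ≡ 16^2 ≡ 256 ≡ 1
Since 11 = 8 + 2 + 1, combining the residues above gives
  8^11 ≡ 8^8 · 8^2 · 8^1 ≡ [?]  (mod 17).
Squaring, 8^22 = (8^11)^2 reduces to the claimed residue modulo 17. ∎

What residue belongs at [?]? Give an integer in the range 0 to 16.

2

8^8 · 8^2 · 8^1 ≡ 1 · 13 · 8 = 104.
104 mod 17 = 2, so 8^11 ≡ 2 (mod 17).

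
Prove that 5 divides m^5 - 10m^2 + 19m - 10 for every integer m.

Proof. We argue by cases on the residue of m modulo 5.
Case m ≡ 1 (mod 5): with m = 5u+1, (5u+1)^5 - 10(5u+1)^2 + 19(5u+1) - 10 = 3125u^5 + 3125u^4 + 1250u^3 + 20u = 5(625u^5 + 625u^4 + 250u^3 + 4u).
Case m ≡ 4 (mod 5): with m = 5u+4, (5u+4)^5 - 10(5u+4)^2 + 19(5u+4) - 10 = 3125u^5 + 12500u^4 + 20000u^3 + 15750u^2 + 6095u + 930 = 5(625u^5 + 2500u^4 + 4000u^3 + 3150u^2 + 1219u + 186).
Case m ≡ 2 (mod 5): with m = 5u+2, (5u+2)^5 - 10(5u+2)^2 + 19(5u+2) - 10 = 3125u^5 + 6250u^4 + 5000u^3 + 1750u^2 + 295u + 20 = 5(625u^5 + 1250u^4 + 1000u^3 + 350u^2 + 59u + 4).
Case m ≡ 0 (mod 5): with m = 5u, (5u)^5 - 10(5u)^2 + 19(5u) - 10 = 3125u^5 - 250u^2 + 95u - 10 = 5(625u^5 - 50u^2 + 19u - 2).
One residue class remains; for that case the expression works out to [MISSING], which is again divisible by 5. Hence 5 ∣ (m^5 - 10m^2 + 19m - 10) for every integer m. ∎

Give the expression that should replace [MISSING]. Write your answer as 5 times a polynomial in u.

The residues treated are {1, 4, 2, 0}, so the missing case is m ≡ 3 (mod 5); write m = 5u+3.
Then (5u+3)^5 - 10(5u+3)^2 + 19(5u+3) - 10 = 3125u^5 + 9375u^4 + 11250u^3 + 6500u^2 + 1820u + 200 = 5(625u^5 + 1875u^4 + 2250u^3 + 1300u^2 + 364u + 40).

5(625u^5 + 1875u^4 + 2250u^3 + 1300u^2 + 364u + 40)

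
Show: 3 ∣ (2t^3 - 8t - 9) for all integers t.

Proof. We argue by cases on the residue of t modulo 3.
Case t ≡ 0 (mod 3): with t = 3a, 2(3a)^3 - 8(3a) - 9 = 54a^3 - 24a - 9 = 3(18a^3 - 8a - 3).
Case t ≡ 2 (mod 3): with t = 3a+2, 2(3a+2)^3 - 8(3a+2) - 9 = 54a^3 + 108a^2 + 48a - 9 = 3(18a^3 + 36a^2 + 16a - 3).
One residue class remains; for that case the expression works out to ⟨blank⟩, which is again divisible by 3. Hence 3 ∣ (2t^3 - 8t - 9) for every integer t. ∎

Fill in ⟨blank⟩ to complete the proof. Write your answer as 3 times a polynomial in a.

3(18a^3 + 18a^2 - 2a - 5)

The residues treated are {0, 2}, so the missing case is t ≡ 1 (mod 3); write t = 3a+1.
Then 2(3a+1)^3 - 8(3a+1) - 9 = 54a^3 + 54a^2 - 6a - 15 = 3(18a^3 + 18a^2 - 2a - 5).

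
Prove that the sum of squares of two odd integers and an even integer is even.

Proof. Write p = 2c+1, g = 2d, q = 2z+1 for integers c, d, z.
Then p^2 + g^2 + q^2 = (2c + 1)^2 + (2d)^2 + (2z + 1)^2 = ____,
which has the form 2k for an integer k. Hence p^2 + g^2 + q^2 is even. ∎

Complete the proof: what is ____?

2(2c^2 + 2c + 2d^2 + 2z^2 + 2z + 1)

Expanding: (2c + 1)^2 + (2d)^2 + (2z + 1)^2 = 4c^2 + 4c + 4d^2 + 4z^2 + 4z + 2.
Every term is even; pulling out the factor of 2 gives 2(2c^2 + 2c + 2d^2 + 2z^2 + 2z + 1).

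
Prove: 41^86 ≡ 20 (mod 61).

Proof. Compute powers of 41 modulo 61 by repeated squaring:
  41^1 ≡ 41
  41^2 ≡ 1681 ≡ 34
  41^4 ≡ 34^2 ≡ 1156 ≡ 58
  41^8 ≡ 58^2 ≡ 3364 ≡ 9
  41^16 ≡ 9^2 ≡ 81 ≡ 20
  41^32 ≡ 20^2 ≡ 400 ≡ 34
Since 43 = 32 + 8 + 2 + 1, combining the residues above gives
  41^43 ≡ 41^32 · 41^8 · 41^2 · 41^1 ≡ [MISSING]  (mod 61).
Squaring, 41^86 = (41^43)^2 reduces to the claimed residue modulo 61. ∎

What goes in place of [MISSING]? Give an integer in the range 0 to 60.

Multiply the listed residues: 34 · 9 · 34 · 41 = 306 → 10404 → 426564.
Reducing modulo 61: 426564 = 6992·61 + 52, so 41^43 ≡ 52.

52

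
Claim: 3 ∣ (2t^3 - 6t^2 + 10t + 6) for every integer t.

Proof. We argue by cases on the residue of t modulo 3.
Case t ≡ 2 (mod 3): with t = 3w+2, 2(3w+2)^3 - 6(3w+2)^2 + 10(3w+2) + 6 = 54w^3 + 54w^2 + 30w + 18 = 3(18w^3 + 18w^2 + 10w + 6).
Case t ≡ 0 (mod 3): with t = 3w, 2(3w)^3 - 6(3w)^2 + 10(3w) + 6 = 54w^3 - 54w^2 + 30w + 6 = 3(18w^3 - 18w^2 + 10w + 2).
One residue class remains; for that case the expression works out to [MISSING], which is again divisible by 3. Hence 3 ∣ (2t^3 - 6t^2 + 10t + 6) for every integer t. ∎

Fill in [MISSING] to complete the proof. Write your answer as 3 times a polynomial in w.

3(18w^3 + 4w + 4)

The residues treated are {2, 0}, so the missing case is t ≡ 1 (mod 3); write t = 3w+1.
Then 2(3w+1)^3 - 6(3w+1)^2 + 10(3w+1) + 6 = 54w^3 + 12w + 12 = 3(18w^3 + 4w + 4).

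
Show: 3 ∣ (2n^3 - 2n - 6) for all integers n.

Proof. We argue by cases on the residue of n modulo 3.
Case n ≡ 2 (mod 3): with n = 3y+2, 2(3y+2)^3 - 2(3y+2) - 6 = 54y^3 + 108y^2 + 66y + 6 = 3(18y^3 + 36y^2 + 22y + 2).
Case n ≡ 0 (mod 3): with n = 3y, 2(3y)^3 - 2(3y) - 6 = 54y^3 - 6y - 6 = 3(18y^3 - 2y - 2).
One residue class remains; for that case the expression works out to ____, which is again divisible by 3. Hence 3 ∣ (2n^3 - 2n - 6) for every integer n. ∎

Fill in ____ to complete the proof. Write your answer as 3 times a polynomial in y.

Only n ≡ 1 (mod 3) is unaccounted for. Put n = 3y+1:
2(3y+1)^3 - 2(3y+1) - 6 expands to 54y^3 + 54y^2 + 12y - 6,
and factoring out 3 leaves 3(18y^3 + 18y^2 + 4y - 2).

3(18y^3 + 18y^2 + 4y - 2)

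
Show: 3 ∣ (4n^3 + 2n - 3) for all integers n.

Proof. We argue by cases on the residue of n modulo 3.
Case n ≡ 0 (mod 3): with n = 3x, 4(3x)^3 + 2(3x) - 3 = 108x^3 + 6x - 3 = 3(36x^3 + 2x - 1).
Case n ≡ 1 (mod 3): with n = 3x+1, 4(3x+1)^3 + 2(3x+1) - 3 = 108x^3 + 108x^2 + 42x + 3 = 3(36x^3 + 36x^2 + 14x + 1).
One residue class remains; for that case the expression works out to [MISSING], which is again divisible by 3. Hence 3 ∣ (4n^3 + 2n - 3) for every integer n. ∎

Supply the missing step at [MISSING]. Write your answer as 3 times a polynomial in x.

The residues treated are {0, 1}, so the missing case is n ≡ 2 (mod 3); write n = 3x+2.
Then 4(3x+2)^3 + 2(3x+2) - 3 = 108x^3 + 216x^2 + 150x + 33 = 3(36x^3 + 72x^2 + 50x + 11).

3(36x^3 + 72x^2 + 50x + 11)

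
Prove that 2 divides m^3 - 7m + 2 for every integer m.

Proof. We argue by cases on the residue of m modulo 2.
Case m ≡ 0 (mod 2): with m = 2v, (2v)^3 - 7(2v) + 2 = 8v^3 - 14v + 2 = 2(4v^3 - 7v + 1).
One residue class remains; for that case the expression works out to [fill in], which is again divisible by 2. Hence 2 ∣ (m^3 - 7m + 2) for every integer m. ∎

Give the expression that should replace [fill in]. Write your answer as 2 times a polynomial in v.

2(4v^3 + 6v^2 - 4v - 2)

The residues treated are {0}, so the missing case is m ≡ 1 (mod 2); write m = 2v+1.
Then (2v+1)^3 - 7(2v+1) + 2 = 8v^3 + 12v^2 - 8v - 4 = 2(4v^3 + 6v^2 - 4v - 2).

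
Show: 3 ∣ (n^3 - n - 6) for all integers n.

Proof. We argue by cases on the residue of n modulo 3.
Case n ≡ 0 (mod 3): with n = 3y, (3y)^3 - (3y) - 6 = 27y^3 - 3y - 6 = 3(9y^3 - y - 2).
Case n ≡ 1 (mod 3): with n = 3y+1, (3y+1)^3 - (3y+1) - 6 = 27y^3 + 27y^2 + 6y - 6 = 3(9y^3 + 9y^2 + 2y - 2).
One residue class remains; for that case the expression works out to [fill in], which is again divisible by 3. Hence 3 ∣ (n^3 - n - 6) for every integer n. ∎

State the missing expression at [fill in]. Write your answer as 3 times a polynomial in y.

3(9y^3 + 18y^2 + 11y)

The residues treated are {0, 1}, so the missing case is n ≡ 2 (mod 3); write n = 3y+2.
Then (3y+2)^3 - (3y+2) - 6 = 27y^3 + 54y^2 + 33y = 3(9y^3 + 18y^2 + 11y).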